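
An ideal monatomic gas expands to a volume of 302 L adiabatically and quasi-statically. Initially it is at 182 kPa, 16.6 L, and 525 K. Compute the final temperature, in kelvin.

For a reversible adiabat TV^(γ−1) is constant, so T₂ = T₁ (V₁/V₂)^(γ−1).
γ = 5/3 for a monatomic ideal gas.
T₂ = 525 × (16.6/302)^(2/3) = 75.9 K.

T₂ ≈ 75.9 K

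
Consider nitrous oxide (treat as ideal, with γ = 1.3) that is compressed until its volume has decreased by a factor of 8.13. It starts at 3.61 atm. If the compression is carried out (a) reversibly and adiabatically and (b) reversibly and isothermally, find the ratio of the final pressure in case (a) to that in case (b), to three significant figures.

P_adiabatic / P_isothermal ≈ 1.88

Isothermal: P_b = P₁(V₁/V₂) = 3.61×8.13.
Adiabatic: P_a = P₁(V₁/V₂)^γ = 3.61×8.13^(1.3).
P_a/P_b = (V₁/V₂)^(γ−1) = 8.13^(0.3) = 1.875.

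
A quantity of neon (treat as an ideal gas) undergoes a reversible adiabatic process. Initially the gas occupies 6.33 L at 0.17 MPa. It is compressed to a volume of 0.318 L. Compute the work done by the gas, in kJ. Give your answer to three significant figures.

W ≈ -10.2 kJ

γ = 5/3 for a monatomic ideal gas.
P₂ = P₁(V₁/V₂)^γ = 0.17×(6.33/0.318)^(5/3) = 24.85 MPa.
For a reversible adiabat, W_by_gas = (P₁V₁ − P₂V₂)/(γ−1).
W_by = (170000×0.00633 − 2.485×10^7×0.000318) / (2/3) = -10240 J.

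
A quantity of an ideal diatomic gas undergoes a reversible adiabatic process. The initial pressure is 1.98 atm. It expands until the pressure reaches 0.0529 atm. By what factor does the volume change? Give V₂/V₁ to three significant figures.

V₂/V₁ ≈ 13.3

From PV^γ = const, V₂/V₁ = (P₁/P₂)^(1/γ).
For a diatomic ideal gas γ = 7/5.
V₂/V₁ = (1.98/0.0529)^(5/7) = 13.3.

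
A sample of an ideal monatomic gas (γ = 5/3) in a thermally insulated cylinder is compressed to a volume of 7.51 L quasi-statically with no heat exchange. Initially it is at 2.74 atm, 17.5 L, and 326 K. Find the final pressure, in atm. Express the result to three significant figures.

Since PV^γ is constant along a reversible adiabat, P₂ = P₁ (V₁/V₂)^γ.
P₂ = 2.74 × (17.5/7.51)^(5/3) = 11.22 atm.

P₂ ≈ 11.2 atm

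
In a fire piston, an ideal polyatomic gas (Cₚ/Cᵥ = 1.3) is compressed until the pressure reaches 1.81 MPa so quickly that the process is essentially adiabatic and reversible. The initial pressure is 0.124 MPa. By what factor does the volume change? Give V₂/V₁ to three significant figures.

From PV^γ = const, V₂/V₁ = (P₁/P₂)^(1/γ).
V₂/V₁ = (0.124/1.81)^(0.769) = 0.1272.

V₂/V₁ ≈ 0.127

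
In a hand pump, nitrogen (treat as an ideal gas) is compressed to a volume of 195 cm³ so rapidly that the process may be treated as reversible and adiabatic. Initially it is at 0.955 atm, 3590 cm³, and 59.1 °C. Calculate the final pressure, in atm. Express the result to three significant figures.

P₂ ≈ 56.4 atm

Since PV^γ is constant along a reversible adiabat, P₂ = P₁ (V₁/V₂)^γ.
γ = 7/5 for a diatomic ideal gas.
P₂ = 0.955 × (3590/195)^(7/5) = 56.38 atm.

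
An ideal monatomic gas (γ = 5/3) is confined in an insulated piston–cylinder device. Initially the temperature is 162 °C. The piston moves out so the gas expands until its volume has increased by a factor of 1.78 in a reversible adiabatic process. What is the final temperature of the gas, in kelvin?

T₂ ≈ 296 K

For a reversible adiabat TV^(γ−1) is constant, so T₂ = T₁ (V₁/V₂)^(γ−1).
T₁ = 162 °C = 435.1 K.
T₂ = 435.1 × (1/1.78)^(2/3) = 296.3 K.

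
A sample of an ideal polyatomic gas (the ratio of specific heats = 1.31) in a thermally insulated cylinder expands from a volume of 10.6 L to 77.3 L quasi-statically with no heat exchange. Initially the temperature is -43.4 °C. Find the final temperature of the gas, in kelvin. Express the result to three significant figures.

T₂ ≈ 124 K

Adiabatic: T₁V₁^(γ−1) = T₂V₂^(γ−1) ⇒ T₂ = T₁ (V₁/V₂)^(γ−1).
T₁ = -43.4 °C = 229.7 K.
T₂ = 229.7 × (10.6/77.3)^(0.31) = 124.1 K.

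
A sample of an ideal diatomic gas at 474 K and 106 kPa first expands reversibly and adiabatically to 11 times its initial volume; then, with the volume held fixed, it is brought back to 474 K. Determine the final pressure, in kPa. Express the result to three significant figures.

P₃ ≈ 9.64 kPa

For a diatomic ideal gas γ = 7/5.
Adiabatic step (PV^γ = const): P₂ = 106×(1/11)^(7/5) = 3.693 kPa; T₂ = 474×(1/11)^(2/5) = 181.6 K.
Isochoric: P₃ = P₂(T₃/T₂) = 3.693 × (474/181.6) = 9.636 kPa.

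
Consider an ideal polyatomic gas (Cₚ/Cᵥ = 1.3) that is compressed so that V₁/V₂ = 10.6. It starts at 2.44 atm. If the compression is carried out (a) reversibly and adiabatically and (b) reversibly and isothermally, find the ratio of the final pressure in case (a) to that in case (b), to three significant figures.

P_adiabatic / P_isothermal ≈ 2.03

Isothermal: P_b = P₁(V₁/V₂) = 2.44×10.6.
Adiabatic: P_a = P₁(V₁/V₂)^γ = 2.44×10.6^(1.3).
P_a/P_b = (V₁/V₂)^(γ−1) = 10.6^(0.3) = 2.03.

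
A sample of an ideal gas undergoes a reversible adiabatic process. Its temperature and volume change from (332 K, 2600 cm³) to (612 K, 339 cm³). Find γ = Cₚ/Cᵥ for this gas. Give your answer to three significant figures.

TV^(γ−1) = const ⇒ γ − 1 = ln(T₂/T₁) / ln(V₁/V₂).
γ = 1 + ln(612/332) / ln(2600/339) = 1.3.

γ ≈ 1.30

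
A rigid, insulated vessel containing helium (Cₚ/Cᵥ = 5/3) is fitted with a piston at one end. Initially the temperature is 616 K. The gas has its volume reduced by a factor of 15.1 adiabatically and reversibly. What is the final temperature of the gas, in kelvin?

T₂ ≈ 3760 K

For a reversible adiabat TV^(γ−1) is constant, so T₂ = T₁ (V₁/V₂)^(γ−1).
T₂ = 616 × 15.1^(2/3) = 3763 K.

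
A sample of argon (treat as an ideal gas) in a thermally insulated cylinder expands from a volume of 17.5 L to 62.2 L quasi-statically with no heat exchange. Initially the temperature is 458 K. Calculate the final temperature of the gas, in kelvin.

T₂ ≈ 197 K

Adiabatic: T₁V₁^(γ−1) = T₂V₂^(γ−1) ⇒ T₂ = T₁ (V₁/V₂)^(γ−1).
For a monatomic ideal gas γ = 5/3, so γ−1 = 2/3.
T₂ = 458 × (17.5/62.2)^(2/3) = 196.7 K.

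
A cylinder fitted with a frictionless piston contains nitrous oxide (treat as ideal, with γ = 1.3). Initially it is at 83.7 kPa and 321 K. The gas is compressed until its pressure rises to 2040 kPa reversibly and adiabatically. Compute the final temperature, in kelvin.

T₂ ≈ 671 K

Along an adiabat T P^((1−γ)/γ) is constant, so T₂ = T₁ (P₂/P₁)^((γ−1)/γ).
T₂ = 321 × (2040/83.7)^(0.231) = 670.7 K.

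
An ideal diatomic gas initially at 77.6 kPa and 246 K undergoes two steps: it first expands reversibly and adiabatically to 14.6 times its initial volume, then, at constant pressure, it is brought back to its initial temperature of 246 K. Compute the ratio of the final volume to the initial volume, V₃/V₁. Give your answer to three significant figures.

For a diatomic ideal gas γ = 7/5.
Adiabatic step: V₂/V₁ = 14.6; T₂ = T₁·(1/14.6)^(2/5) = 84.18 K.
Isobaric step: V₃/V₂ = T₃/T₂ = 246/84.18.
V₃/V₁ = (V₂/V₁)(V₃/V₂) = 14.6 × (246/84.18) = 42.67.

V₃/V₁ ≈ 42.7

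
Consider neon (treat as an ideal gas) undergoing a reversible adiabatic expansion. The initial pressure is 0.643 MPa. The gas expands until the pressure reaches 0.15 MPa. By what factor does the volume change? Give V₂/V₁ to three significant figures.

V₂/V₁ ≈ 2.39

From PV^γ = const, V₂/V₁ = (P₁/P₂)^(1/γ).
For a monatomic ideal gas γ = 5/3.
V₂/V₁ = (0.643/0.15)^(3/5) = 2.395.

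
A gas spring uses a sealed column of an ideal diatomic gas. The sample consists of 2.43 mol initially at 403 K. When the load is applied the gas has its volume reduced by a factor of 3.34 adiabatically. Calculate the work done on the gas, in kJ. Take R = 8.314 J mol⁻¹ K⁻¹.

For a reversible adiabat TV^(γ−1) is constant, so T₂ = T₁ (V₁/V₂)^(γ−1).
γ = 7/5 for a diatomic ideal gas, so γ−1 = 2/5.
T₂ = 403 × 3.34^(2/5) = 652.8 K.
Q = 0, so ΔU = W_on_gas = nCᵥΔT with Cᵥ = R/(γ−1) = 20.79 J/(mol·K).
ΔU = 2.43 × 20.79 × (652.8 − 403) = 12620 J.

W ≈ 12.6 kJ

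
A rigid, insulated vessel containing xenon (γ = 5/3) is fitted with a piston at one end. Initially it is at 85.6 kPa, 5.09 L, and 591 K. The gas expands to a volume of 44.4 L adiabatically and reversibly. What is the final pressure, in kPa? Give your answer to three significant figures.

Adiabatic: P₁V₁^γ = P₂V₂^γ ⇒ P₂ = P₁ (V₁/V₂)^γ.
P₂ = 85.6 × (5.09/44.4)^(5/3) = 2.316 kPa.

P₂ ≈ 2.32 kPa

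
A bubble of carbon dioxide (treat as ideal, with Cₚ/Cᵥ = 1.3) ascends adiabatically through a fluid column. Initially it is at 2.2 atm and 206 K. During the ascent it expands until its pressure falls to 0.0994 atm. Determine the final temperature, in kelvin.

T₂ ≈ 101 K

Adiabatic: T₂/T₁ = (P₂/P₁)^((γ−1)/γ).
T₂ = 206 × (0.0994/2.2)^(0.231) = 100.8 K.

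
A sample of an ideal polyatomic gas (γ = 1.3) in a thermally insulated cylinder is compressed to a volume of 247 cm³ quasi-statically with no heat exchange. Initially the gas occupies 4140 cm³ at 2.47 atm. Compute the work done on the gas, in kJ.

W ≈ 4.59 kJ

P₂ = P₁(V₁/V₂)^γ = 2.47×(4140/247)^(1.3) = 96.45 atm.
For a reversible adiabat, W_by_gas = (P₁V₁ − P₂V₂)/(γ−1).
W_by = (250300×0.00414 − 9.773×10^6×0.000247) / (0.3) = -4592 J.
W_on_gas = −W_by = 4592 J.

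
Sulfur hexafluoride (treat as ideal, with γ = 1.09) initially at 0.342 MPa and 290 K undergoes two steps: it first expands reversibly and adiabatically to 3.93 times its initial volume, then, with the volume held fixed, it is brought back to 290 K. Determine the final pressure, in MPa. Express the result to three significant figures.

P₃ ≈ 0.0870 MPa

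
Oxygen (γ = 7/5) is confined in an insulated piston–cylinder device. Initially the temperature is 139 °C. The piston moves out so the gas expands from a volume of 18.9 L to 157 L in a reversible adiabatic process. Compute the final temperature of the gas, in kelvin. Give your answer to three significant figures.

T₂ ≈ 177 K

Adiabatic: T₁V₁^(γ−1) = T₂V₂^(γ−1) ⇒ T₂ = T₁ (V₁/V₂)^(γ−1).
T₁ = 139 °C = 412.1 K.
T₂ = 412.1 × (18.9/157)^(2/5) = 176.7 K.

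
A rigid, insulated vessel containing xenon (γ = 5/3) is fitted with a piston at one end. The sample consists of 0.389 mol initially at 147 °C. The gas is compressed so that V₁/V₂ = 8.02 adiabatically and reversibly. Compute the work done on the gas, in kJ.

Adiabatic: T₁V₁^(γ−1) = T₂V₂^(γ−1) ⇒ T₂ = T₁ (V₁/V₂)^(γ−1).
T₁ = 147 °C = 420.1 K.
T₂ = 420.1 × 8.02^(2/3) = 1683 K.
Q = 0, so ΔU = W_on_gas = nCᵥΔT with Cᵥ = R/(γ−1) = 12.47 J/(mol·K).
ΔU = 0.389 × 12.47 × (1683 − 420.1) = 6128 J.

W ≈ 6.13 kJ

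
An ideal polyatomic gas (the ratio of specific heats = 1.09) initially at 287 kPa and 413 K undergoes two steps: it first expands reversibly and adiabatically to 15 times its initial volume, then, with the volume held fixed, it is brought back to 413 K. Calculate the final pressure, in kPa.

Adiabatic step (PV^γ = const): P₂ = 287×(1/15)^(1.09) = 14.99 kPa; T₂ = 413×(1/15)^(0.09) = 323.7 K.
Isochoric: P₃ = P₂(T₃/T₂) = 14.99 × (413/323.7) = 19.13 kPa.

P₃ ≈ 19.1 kPa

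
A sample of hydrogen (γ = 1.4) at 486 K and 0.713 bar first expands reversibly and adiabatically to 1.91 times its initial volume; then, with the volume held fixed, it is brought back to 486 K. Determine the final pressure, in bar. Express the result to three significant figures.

Adiabatic step (PV^γ = const): P₂ = 0.713×(1/1.91)^(1.4) = 0.2882 bar; T₂ = 486×(1/1.91)^(0.4) = 375.2 K.
Isochoric: P₃ = P₂(T₃/T₂) = 0.2882 × (486/375.2) = 0.3733 bar.

P₃ ≈ 0.373 bar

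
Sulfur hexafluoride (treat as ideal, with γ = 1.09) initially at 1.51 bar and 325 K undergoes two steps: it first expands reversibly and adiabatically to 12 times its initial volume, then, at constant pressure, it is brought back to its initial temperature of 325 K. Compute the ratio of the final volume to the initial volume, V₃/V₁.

Adiabatic step: V₂/V₁ = 12; T₂ = T₁·(1/12)^(0.09) = 259.9 K.
Isobaric step: V₃/V₂ = T₃/T₂ = 325/259.9.
V₃/V₁ = (V₂/V₁)(V₃/V₂) = 12 × (325/259.9) = 15.01.

V₃/V₁ ≈ 15.0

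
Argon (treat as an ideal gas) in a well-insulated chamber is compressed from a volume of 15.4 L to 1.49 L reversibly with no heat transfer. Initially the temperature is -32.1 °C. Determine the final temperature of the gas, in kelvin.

For a reversible adiabat TV^(γ−1) is constant, so T₂ = T₁ (V₁/V₂)^(γ−1).
For a monatomic ideal gas γ = 5/3, so γ−1 = 2/3.
T₁ = -32.1 °C = 241 K.
T₂ = 241 × (15.4/1.49)^(2/3) = 1144 K.

T₂ ≈ 1140 K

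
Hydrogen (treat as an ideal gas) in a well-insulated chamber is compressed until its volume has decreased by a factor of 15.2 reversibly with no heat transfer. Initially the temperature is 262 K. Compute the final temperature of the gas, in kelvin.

For a reversible adiabat TV^(γ−1) is constant, so T₂ = T₁ (V₁/V₂)^(γ−1).
For a diatomic ideal gas γ = 7/5, so γ−1 = 2/5.
T₂ = 262 × 15.2^(2/5) = 778.1 K.

T₂ ≈ 778 K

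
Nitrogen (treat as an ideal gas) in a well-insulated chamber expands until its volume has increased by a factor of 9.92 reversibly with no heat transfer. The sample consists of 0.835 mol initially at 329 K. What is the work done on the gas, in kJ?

W ≈ -3.43 kJ

For a reversible adiabat TV^(γ−1) is constant, so T₂ = T₁ (V₁/V₂)^(γ−1).
γ = 7/5 for a diatomic ideal gas, so γ−1 = 2/5.
T₂ = 329 × (1/9.92)^(2/5) = 131.4 K.
Q = 0, so ΔU = W_on_gas = nCᵥΔT with Cᵥ = R/(γ−1) = 20.79 J/(mol·K).
ΔU = 0.835 × 20.79 × (131.4 − 329) = -3429 J.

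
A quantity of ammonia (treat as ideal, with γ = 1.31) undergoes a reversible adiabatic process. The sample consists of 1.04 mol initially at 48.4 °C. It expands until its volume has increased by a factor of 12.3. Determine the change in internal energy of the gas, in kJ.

ΔU ≈ -4.85 kJ

For a reversible adiabat TV^(γ−1) is constant, so T₂ = T₁ (V₁/V₂)^(γ−1).
T₁ = 48.4 °C = 321.5 K.
T₂ = 321.5 × (1/12.3)^(0.31) = 147.7 K.
Q = 0, so ΔU = W_on_gas = nCᵥΔT with Cᵥ = R/(γ−1) = 26.82 J/(mol·K).
ΔU = 1.04 × 26.82 × (147.7 − 321.5) = -4849 J.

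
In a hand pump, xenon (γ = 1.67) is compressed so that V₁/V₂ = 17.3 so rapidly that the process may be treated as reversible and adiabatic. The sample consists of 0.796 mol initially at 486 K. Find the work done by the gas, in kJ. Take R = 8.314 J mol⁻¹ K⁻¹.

W ≈ -27.6 kJ

Adiabatic: T₁V₁^(γ−1) = T₂V₂^(γ−1) ⇒ T₂ = T₁ (V₁/V₂)^(γ−1).
T₂ = 486 × 17.3^(0.67) = 3282 K.
Q = 0, so ΔU = W_on_gas = nCᵥΔT with Cᵥ = R/(γ−1) = 12.41 J/(mol·K).
ΔU = 0.796 × 12.41 × (3282 − 486) = 27620 J.
Work done by the gas = −ΔU = -27620 J.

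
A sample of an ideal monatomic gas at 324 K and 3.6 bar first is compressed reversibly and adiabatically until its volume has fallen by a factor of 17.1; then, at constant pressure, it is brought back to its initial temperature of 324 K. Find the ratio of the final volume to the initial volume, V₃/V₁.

V₃/V₁ ≈ 0.00881

For a monatomic ideal gas γ = 5/3.
Adiabatic step: V₂/V₁ = 0.05848; T₂ = T₁·17.1^(2/3) = 2151 K.
Isobaric step: V₃/V₂ = T₃/T₂ = 324/2151.
V₃/V₁ = (V₂/V₁)(V₃/V₂) = 0.05848 × (324/2151) = 0.008811.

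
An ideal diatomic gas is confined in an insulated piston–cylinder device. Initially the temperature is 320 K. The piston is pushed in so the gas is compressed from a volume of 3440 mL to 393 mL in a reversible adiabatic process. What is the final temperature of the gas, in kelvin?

Adiabatic: T₁V₁^(γ−1) = T₂V₂^(γ−1) ⇒ T₂ = T₁ (V₁/V₂)^(γ−1).
For a diatomic ideal gas γ = 7/5, so γ−1 = 2/5.
T₂ = 320 × (3440/393)^(2/5) = 762.1 K.

T₂ ≈ 762 K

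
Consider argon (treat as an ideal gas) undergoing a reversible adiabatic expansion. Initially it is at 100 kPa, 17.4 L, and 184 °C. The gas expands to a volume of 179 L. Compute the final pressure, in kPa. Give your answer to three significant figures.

P₂ ≈ 2.06 kPa

Adiabatic: P₁V₁^γ = P₂V₂^γ ⇒ P₂ = P₁ (V₁/V₂)^γ.
γ = 5/3 for a monatomic ideal gas.
P₂ = 100 × (17.4/179)^(5/3) = 2.055 kPa.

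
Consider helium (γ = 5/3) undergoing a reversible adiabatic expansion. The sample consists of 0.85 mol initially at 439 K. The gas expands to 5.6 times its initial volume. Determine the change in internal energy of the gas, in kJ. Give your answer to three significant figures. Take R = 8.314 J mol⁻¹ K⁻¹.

ΔU ≈ -3.18 kJ

For a reversible adiabat TV^(γ−1) is constant, so T₂ = T₁ (V₁/V₂)^(γ−1).
T₂ = 439 × (1/5.6)^(2/3) = 139.2 K.
Q = 0, so ΔU = W_on_gas = nCᵥΔT with Cᵥ = R/(γ−1) = 12.47 J/(mol·K).
ΔU = 0.85 × 12.47 × (139.2 − 439) = -3178 J.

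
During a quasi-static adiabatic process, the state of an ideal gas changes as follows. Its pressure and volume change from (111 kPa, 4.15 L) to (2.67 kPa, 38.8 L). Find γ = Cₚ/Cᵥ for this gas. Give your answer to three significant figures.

PV^γ = const ⇒ γ = ln(P₂/P₁) / ln(V₁/V₂).
γ = ln(2.67/111) / ln(4.15/38.8) = 1.668.

γ ≈ 1.67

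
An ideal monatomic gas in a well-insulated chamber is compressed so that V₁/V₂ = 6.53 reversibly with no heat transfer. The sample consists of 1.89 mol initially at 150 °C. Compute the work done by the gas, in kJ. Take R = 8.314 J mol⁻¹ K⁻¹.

For a reversible adiabat TV^(γ−1) is constant, so T₂ = T₁ (V₁/V₂)^(γ−1).
γ = 5/3 for a monatomic ideal gas, so γ−1 = 2/3.
T₁ = 150 °C = 423.1 K.
T₂ = 423.1 × 6.53^(2/3) = 1478 K.
Q = 0, so ΔU = W_on_gas = nCᵥΔT with Cᵥ = R/(γ−1) = 12.47 J/(mol·K).
ΔU = 1.89 × 12.47 × (1478 − 423.1) = 24870 J.
Work done by the gas = −ΔU = -24870 J.

W ≈ -24.9 kJ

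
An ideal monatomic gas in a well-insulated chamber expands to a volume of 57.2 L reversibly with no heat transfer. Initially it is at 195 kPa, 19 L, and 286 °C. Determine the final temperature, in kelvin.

T₂ ≈ 268 K

Adiabatic: T₁V₁^(γ−1) = T₂V₂^(γ−1) ⇒ T₂ = T₁ (V₁/V₂)^(γ−1).
γ = 5/3 for a monatomic ideal gas.
T₁ = 286 °C = 559.1 K.
T₂ = 559.1 × (19/57.2)^(2/3) = 268.2 K.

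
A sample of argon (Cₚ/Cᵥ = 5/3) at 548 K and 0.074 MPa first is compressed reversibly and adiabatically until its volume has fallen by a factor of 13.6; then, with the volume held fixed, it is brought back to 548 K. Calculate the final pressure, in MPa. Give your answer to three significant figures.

P₃ ≈ 1.01 MPa

Adiabatic step (PV^γ = const): P₂ = 0.074×13.6^(5/3) = 5.734 MPa; T₂ = 548×13.6^(2/3) = 3122 K.
Isochoric: P₃ = P₂(T₃/T₂) = 5.734 × (548/3122) = 1.006 MPa.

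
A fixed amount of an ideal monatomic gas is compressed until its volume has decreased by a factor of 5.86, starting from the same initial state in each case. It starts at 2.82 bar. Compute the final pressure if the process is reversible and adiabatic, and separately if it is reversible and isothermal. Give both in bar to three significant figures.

adiabatic: 53.7 bar; isothermal: 16.5 bar

For a monatomic ideal gas γ = 5/3.
Isothermal: P₂ = P₁(V₁/V₂) = 2.82×5.86 = 16.53 bar.
Adiabatic: P₂ = P₁(V₁/V₂)^γ = 2.82×5.86^(5/3) = 53.71 bar.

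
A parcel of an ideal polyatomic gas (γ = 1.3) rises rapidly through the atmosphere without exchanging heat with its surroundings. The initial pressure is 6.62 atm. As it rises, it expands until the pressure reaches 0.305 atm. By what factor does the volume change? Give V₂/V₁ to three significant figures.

V₂/V₁ ≈ 10.7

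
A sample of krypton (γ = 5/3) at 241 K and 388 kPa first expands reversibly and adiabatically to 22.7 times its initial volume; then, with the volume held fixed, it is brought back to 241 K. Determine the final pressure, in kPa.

Adiabatic step (PV^γ = const): P₂ = 388×(1/22.7)^(5/3) = 2.132 kPa; T₂ = 241×(1/22.7)^(2/3) = 30.06 K.
Isochoric: P₃ = P₂(T₃/T₂) = 2.132 × (241/30.06) = 17.09 kPa.

P₃ ≈ 17.1 kPa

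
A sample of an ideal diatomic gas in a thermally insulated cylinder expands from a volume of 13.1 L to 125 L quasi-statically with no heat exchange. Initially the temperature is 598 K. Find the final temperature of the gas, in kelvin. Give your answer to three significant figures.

T₂ ≈ 243 K

Adiabatic: T₁V₁^(γ−1) = T₂V₂^(γ−1) ⇒ T₂ = T₁ (V₁/V₂)^(γ−1).
For a diatomic ideal gas γ = 7/5, so γ−1 = 2/5.
T₂ = 598 × (13.1/125)^(2/5) = 242.6 K.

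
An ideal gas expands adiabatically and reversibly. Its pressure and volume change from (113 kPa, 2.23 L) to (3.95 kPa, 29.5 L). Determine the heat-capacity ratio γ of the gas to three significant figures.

PV^γ = const ⇒ γ = ln(P₂/P₁) / ln(V₁/V₂).
γ = ln(3.95/113) / ln(2.23/29.5) = 1.299.

γ ≈ 1.30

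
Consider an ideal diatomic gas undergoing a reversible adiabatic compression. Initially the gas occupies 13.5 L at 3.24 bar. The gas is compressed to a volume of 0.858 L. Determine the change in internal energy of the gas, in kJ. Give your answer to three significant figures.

γ = 7/5 for a diatomic ideal gas.
P₂ = P₁(V₁/V₂)^γ = 3.24×(13.5/0.858)^(7/5) = 153.5 bar.
For a reversible adiabat, W_by_gas = (P₁V₁ − P₂V₂)/(γ−1).
W_by = (324000×0.0135 − 1.535×10^7×0.000858) / (2/5) = -21990 J.
Q = 0 ⇒ ΔU = −W_by = 21990 J.

ΔU ≈ 22.0 kJ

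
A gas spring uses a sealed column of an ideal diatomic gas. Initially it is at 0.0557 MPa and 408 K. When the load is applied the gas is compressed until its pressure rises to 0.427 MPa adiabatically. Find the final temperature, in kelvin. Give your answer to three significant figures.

Adiabatic: T₂/T₁ = (P₂/P₁)^((γ−1)/γ).
For a diatomic ideal gas γ = 7/5, so (γ−1)/γ = 2/7.
T₂ = 408 × (0.427/0.0557)^(2/7) = 730.1 K.

T₂ ≈ 730 K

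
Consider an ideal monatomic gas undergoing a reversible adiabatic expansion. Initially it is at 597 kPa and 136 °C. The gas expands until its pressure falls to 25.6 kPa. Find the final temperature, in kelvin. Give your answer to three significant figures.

T₂ ≈ 116 K

Adiabatic: T₂/T₁ = (P₂/P₁)^((γ−1)/γ).
For a monatomic ideal gas γ = 5/3, so (γ−1)/γ = 2/5.
T₁ = 136 °C = 409.1 K.
T₂ = 409.1 × (25.6/597)^(2/5) = 116.1 K.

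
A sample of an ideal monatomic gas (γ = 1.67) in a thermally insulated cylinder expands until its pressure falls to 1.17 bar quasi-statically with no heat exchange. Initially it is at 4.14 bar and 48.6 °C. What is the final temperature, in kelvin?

Adiabatic: T₂/T₁ = (P₂/P₁)^((γ−1)/γ).
T₁ = 48.6 °C = 321.8 K.
T₂ = 321.8 × (1.17/4.14)^(0.401) = 193.8 K.

T₂ ≈ 194 K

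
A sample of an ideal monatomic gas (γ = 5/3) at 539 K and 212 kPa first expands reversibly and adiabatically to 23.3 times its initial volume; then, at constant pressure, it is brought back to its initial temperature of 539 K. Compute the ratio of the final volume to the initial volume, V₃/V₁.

Adiabatic step: V₂/V₁ = 23.3; T₂ = T₁·(1/23.3)^(2/3) = 66.07 K.
Isobaric step: V₃/V₂ = T₃/T₂ = 539/66.07.
V₃/V₁ = (V₂/V₁)(V₃/V₂) = 23.3 × (539/66.07) = 190.1.

V₃/V₁ ≈ 190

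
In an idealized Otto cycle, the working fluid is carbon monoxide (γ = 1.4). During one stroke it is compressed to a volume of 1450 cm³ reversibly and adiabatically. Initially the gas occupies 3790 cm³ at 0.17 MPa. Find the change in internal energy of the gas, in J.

P₂ = P₁(V₁/V₂)^γ = 0.17×(3790/1450)^(1.4) = 0.6526 MPa.
For a reversible adiabat, W_by_gas = (P₁V₁ − P₂V₂)/(γ−1).
W_by = (170000×0.00379 − 652600×0.00145) / (0.4) = -754.8 J.
Q = 0 ⇒ ΔU = −W_by = 754.8 J.

ΔU ≈ 755 J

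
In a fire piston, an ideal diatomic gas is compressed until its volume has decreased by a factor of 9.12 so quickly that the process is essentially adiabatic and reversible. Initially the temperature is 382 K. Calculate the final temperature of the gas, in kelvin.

T₂ ≈ 925 K

Adiabatic: T₁V₁^(γ−1) = T₂V₂^(γ−1) ⇒ T₂ = T₁ (V₁/V₂)^(γ−1).
For a diatomic ideal gas γ = 7/5, so γ−1 = 2/5.
T₂ = 382 × 9.12^(2/5) = 924.8 K.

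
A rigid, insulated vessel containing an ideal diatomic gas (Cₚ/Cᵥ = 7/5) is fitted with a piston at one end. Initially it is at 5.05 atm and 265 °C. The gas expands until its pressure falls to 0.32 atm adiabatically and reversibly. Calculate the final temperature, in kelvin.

T₂ ≈ 245 K

Along an adiabat T P^((1−γ)/γ) is constant, so T₂ = T₁ (P₂/P₁)^((γ−1)/γ).
T₁ = 265 °C = 538.1 K.
T₂ = 538.1 × (0.32/5.05)^(2/7) = 244.7 K.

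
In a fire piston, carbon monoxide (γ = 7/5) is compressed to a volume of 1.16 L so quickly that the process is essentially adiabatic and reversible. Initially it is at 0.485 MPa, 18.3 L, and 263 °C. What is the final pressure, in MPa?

P₂ ≈ 23.1 MPa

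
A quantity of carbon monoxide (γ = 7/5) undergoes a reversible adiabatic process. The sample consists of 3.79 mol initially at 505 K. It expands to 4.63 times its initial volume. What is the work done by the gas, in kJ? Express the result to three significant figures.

W ≈ 18.2 kJ

For a reversible adiabat TV^(γ−1) is constant, so T₂ = T₁ (V₁/V₂)^(γ−1).
T₂ = 505 × (1/4.63)^(2/5) = 273.6 K.
Q = 0, so ΔU = W_on_gas = nCᵥΔT with Cᵥ = R/(γ−1) = 20.79 J/(mol·K).
ΔU = 3.79 × 20.79 × (273.6 − 505) = -18230 J.
Work done by the gas = −ΔU = 18230 J.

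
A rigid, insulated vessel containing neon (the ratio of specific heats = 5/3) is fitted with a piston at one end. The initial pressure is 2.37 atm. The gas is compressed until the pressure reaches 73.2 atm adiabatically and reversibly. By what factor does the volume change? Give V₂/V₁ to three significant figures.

V₂/V₁ ≈ 0.128

From PV^γ = const, V₂/V₁ = (P₁/P₂)^(1/γ).
V₂/V₁ = (2.37/73.2)^(3/5) = 0.1277.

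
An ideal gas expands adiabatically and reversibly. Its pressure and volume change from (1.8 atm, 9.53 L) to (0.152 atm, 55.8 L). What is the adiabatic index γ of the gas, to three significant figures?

PV^γ = const ⇒ γ = ln(P₂/P₁) / ln(V₁/V₂).
γ = ln(0.152/1.8) / ln(9.53/55.8) = 1.399.

γ ≈ 1.40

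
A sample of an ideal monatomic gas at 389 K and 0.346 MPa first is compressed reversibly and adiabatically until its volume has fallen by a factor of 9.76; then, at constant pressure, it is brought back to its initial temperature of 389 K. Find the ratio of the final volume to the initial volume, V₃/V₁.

For a monatomic ideal gas γ = 5/3.
Adiabatic step: V₂/V₁ = 0.1025; T₂ = T₁·9.76^(2/3) = 1777 K.
Isobaric step: V₃/V₂ = T₃/T₂ = 389/1777.
V₃/V₁ = (V₂/V₁)(V₃/V₂) = 0.1025 × (389/1777) = 0.02243.

V₃/V₁ ≈ 0.0224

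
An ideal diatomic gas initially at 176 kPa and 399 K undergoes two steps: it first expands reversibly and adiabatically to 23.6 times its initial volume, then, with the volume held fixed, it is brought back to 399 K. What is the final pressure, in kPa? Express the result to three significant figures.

P₃ ≈ 7.46 kPa

For a diatomic ideal gas γ = 7/5.
Adiabatic step (PV^γ = const): P₂ = 176×(1/23.6)^(7/5) = 2.106 kPa; T₂ = 399×(1/23.6)^(2/5) = 112.7 K.
Isochoric: P₃ = P₂(T₃/T₂) = 2.106 × (399/112.7) = 7.458 kPa.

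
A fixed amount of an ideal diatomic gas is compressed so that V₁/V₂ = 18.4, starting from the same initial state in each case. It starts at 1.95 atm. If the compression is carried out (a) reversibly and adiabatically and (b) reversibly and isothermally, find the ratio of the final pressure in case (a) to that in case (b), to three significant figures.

For a diatomic ideal gas γ = 7/5.
Isothermal: P_b = P₁(V₁/V₂) = 1.95×18.4.
Adiabatic: P_a = P₁(V₁/V₂)^γ = 1.95×18.4^(7/5).
P_a/P_b = (V₁/V₂)^(γ−1) = 18.4^(2/5) = 3.206.

P_adiabatic / P_isothermal ≈ 3.21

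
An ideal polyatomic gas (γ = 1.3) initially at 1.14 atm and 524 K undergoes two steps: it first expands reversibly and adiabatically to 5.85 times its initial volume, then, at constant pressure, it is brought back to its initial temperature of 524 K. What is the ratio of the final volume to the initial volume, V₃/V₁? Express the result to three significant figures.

Adiabatic step: V₂/V₁ = 5.85; T₂ = T₁·(1/5.85)^(0.3) = 308.4 K.
Isobaric step: V₃/V₂ = T₃/T₂ = 524/308.4.
V₃/V₁ = (V₂/V₁)(V₃/V₂) = 5.85 × (524/308.4) = 9.938.

V₃/V₁ ≈ 9.94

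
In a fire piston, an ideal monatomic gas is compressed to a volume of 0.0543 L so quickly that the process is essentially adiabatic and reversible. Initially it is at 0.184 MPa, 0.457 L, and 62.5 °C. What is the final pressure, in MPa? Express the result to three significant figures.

P₂ ≈ 6.41 MPa

Since PV^γ is constant along a reversible adiabat, P₂ = P₁ (V₁/V₂)^γ.
γ = 5/3 for a monatomic ideal gas.
P₂ = 0.184 × (0.457/0.0543)^(5/3) = 6.407 MPa.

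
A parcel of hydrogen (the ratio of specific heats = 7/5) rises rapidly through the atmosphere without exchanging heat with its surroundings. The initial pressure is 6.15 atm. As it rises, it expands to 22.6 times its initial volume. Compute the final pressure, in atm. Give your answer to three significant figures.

P₂ ≈ 0.0782 atm

Since PV^γ is constant along a reversible adiabat, P₂ = P₁ (V₁/V₂)^γ.
P₂ = 6.15 × (1/22.6)^(7/5) = 0.07818 atm.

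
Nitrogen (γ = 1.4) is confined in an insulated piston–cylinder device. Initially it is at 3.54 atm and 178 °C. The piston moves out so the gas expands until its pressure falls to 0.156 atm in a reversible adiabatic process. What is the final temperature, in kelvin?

Adiabatic: T₂/T₁ = (P₂/P₁)^((γ−1)/γ).
T₁ = 178 °C = 451.1 K.
T₂ = 451.1 × (0.156/3.54)^(0.286) = 184.9 K.

T₂ ≈ 185 K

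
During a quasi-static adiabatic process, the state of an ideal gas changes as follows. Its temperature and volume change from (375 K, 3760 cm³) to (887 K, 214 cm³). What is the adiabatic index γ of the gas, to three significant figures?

γ ≈ 1.30

TV^(γ−1) = const ⇒ γ − 1 = ln(T₂/T₁) / ln(V₁/V₂).
γ = 1 + ln(887/375) / ln(3760/214) = 1.3.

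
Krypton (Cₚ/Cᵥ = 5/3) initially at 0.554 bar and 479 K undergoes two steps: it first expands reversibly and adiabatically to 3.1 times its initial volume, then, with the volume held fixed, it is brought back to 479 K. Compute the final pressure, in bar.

P₃ ≈ 0.179 bar

Adiabatic step (PV^γ = const): P₂ = 0.554×(1/3.1)^(5/3) = 0.08406 bar; T₂ = 479×(1/3.1)^(2/3) = 225.3 K.
Isochoric: P₃ = P₂(T₃/T₂) = 0.08406 × (479/225.3) = 0.1787 bar.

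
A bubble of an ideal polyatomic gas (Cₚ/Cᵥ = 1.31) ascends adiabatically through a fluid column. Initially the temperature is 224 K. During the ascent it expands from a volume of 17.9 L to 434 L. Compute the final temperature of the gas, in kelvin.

Adiabatic: T₁V₁^(γ−1) = T₂V₂^(γ−1) ⇒ T₂ = T₁ (V₁/V₂)^(γ−1).
T₂ = 224 × (17.9/434)^(0.31) = 83.37 K.

T₂ ≈ 83.4 K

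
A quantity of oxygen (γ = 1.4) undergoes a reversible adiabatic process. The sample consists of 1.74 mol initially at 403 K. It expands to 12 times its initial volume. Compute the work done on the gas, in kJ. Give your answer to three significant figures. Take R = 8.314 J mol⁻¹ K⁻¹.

W ≈ -9.18 kJ

Adiabatic: T₁V₁^(γ−1) = T₂V₂^(γ−1) ⇒ T₂ = T₁ (V₁/V₂)^(γ−1).
T₂ = 403 × (1/12)^(0.4) = 149.2 K.
Q = 0, so ΔU = W_on_gas = nCᵥΔT with Cᵥ = R/(γ−1) = 20.79 J/(mol·K).
ΔU = 1.74 × 20.79 × (149.2 − 403) = -9181 J.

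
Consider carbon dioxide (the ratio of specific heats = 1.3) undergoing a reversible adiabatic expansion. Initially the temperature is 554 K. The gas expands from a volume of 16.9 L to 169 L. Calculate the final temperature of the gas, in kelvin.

T₂ ≈ 278 K

For a reversible adiabat TV^(γ−1) is constant, so T₂ = T₁ (V₁/V₂)^(γ−1).
T₂ = 554 × (16.9/169)^(0.3) = 277.7 K.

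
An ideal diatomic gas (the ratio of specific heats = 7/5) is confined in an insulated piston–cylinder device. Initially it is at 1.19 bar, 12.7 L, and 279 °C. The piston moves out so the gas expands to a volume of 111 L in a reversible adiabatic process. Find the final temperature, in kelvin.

T₂ ≈ 232 K

For a reversible adiabat TV^(γ−1) is constant, so T₂ = T₁ (V₁/V₂)^(γ−1).
T₁ = 279 °C = 552.1 K.
T₂ = 552.1 × (12.7/111)^(2/5) = 232 K.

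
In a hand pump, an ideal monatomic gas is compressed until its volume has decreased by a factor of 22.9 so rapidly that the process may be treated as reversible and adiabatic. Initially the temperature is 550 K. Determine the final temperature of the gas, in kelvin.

Adiabatic: T₁V₁^(γ−1) = T₂V₂^(γ−1) ⇒ T₂ = T₁ (V₁/V₂)^(γ−1).
For a monatomic ideal gas γ = 5/3, so γ−1 = 2/3.
T₂ = 550 × 22.9^(2/3) = 4435 K.

T₂ ≈ 4440 K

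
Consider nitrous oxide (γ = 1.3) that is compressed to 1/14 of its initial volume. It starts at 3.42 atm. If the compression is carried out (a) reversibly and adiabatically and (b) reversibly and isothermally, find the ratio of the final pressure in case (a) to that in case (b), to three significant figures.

Isothermal: P_b = P₁(V₁/V₂) = 3.42×14.
Adiabatic: P_a = P₁(V₁/V₂)^γ = 3.42×14^(1.3).
P_a/P_b = (V₁/V₂)^(γ−1) = 14^(0.3) = 2.207.

P_adiabatic / P_isothermal ≈ 2.21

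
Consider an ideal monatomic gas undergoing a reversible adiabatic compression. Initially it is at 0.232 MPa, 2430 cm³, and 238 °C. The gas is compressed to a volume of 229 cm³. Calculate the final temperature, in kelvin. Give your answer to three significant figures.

For a reversible adiabat TV^(γ−1) is constant, so T₂ = T₁ (V₁/V₂)^(γ−1).
γ = 5/3 for a monatomic ideal gas.
T₁ = 238 °C = 511.1 K.
T₂ = 511.1 × (2430/229)^(2/3) = 2468 K.

T₂ ≈ 2470 K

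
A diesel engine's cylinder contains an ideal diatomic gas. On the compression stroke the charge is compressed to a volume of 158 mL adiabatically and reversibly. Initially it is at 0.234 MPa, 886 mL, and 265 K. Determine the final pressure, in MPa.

Since PV^γ is constant along a reversible adiabat, P₂ = P₁ (V₁/V₂)^γ.
γ = 7/5 for a diatomic ideal gas.
P₂ = 0.234 × (886/158)^(7/5) = 2.615 MPa.

P₂ ≈ 2.62 MPa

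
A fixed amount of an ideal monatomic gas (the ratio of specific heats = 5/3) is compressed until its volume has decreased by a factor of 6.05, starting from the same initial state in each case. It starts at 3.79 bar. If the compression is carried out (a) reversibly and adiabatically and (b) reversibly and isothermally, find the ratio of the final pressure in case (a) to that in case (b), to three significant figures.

Isothermal: P_b = P₁(V₁/V₂) = 3.79×6.05.
Adiabatic: P_a = P₁(V₁/V₂)^γ = 3.79×6.05^(5/3).
P_a/P_b = (V₁/V₂)^(γ−1) = 6.05^(2/3) = 3.32.

P_adiabatic / P_isothermal ≈ 3.32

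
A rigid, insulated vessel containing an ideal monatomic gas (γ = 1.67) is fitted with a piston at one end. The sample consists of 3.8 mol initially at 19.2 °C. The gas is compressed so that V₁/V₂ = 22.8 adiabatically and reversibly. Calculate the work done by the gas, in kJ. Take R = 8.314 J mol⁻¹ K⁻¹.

W ≈ -98.2 kJ

Adiabatic: T₁V₁^(γ−1) = T₂V₂^(γ−1) ⇒ T₂ = T₁ (V₁/V₂)^(γ−1).
T₁ = 19.2 °C = 292.3 K.
T₂ = 292.3 × 22.8^(0.67) = 2375 K.
Q = 0, so ΔU = W_on_gas = nCᵥΔT with Cᵥ = R/(γ−1) = 12.41 J/(mol·K).
ΔU = 3.8 × 12.41 × (2375 − 292.3) = 98220 J.
Work done by the gas = −ΔU = -98220 J.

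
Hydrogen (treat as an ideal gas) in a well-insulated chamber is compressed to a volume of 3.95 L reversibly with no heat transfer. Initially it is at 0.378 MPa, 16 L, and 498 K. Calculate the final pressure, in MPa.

Since PV^γ is constant along a reversible adiabat, P₂ = P₁ (V₁/V₂)^γ.
γ = 7/5 for a diatomic ideal gas.
P₂ = 0.378 × (16/3.95)^(7/5) = 2.679 MPa.

P₂ ≈ 2.68 MPa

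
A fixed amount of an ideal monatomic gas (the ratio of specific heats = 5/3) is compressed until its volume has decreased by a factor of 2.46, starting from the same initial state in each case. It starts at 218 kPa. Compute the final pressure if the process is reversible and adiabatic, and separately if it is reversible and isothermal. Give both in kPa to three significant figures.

adiabatic: 977 kPa; isothermal: 536 kPa

Isothermal: P₂ = P₁(V₁/V₂) = 218×2.46 = 536.3 kPa.
Adiabatic: P₂ = P₁(V₁/V₂)^γ = 218×2.46^(5/3) = 977.3 kPa.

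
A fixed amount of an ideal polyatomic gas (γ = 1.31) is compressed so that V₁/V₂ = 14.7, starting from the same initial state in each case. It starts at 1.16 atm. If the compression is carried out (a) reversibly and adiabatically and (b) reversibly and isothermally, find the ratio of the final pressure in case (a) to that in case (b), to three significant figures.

Isothermal: P_b = P₁(V₁/V₂) = 1.16×14.7.
Adiabatic: P_a = P₁(V₁/V₂)^γ = 1.16×14.7^(1.31).
P_a/P_b = (V₁/V₂)^(γ−1) = 14.7^(0.31) = 2.301.

P_adiabatic / P_isothermal ≈ 2.30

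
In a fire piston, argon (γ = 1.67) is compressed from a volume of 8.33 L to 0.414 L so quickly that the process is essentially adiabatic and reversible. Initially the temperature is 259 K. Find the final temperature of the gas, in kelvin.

Adiabatic: T₁V₁^(γ−1) = T₂V₂^(γ−1) ⇒ T₂ = T₁ (V₁/V₂)^(γ−1).
T₂ = 259 × (8.33/0.414)^(0.67) = 1935 K.

T₂ ≈ 1940 K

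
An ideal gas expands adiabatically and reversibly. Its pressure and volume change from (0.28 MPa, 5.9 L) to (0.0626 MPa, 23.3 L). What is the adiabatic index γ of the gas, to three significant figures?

PV^γ = const ⇒ γ = ln(P₂/P₁) / ln(V₁/V₂).
γ = ln(0.0626/0.28) / ln(5.9/23.3) = 1.091.

γ ≈ 1.09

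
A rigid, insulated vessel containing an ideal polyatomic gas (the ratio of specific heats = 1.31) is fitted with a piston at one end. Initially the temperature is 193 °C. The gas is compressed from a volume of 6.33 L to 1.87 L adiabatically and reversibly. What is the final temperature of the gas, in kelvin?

T₂ ≈ 680 K

Adiabatic: T₁V₁^(γ−1) = T₂V₂^(γ−1) ⇒ T₂ = T₁ (V₁/V₂)^(γ−1).
T₁ = 193 °C = 466.1 K.
T₂ = 466.1 × (6.33/1.87)^(0.31) = 680.3 K.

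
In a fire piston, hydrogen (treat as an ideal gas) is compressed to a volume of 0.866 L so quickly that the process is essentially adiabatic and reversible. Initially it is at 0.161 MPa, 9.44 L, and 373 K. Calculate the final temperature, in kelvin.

T₂ ≈ 970 K

Adiabatic: T₁V₁^(γ−1) = T₂V₂^(γ−1) ⇒ T₂ = T₁ (V₁/V₂)^(γ−1).
γ = 7/5 for a diatomic ideal gas.
T₂ = 373 × (9.44/0.866)^(2/5) = 969.8 K.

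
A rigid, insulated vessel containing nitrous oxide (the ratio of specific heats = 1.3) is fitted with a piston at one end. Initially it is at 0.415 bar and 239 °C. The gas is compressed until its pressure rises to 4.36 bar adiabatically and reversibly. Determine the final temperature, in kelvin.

T₂ ≈ 881 K

Adiabatic: T₂/T₁ = (P₂/P₁)^((γ−1)/γ).
T₁ = 239 °C = 512.1 K.
T₂ = 512.1 × (4.36/0.415)^(0.231) = 881.3 K.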